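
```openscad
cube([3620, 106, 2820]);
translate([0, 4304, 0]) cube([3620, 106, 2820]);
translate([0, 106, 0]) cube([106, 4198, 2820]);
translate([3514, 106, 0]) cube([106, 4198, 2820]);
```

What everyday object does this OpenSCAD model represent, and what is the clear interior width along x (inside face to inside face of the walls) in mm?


A house (or room) frame. The interior width is 3408 mm.

Four 2820 mm walls enclosing a rectangle with no floor or roof — a room or house frame. Outside width is 3620 mm and wall thickness is 106 mm, so the interior width is 3620 − 2 × 106 = 3408 mm.


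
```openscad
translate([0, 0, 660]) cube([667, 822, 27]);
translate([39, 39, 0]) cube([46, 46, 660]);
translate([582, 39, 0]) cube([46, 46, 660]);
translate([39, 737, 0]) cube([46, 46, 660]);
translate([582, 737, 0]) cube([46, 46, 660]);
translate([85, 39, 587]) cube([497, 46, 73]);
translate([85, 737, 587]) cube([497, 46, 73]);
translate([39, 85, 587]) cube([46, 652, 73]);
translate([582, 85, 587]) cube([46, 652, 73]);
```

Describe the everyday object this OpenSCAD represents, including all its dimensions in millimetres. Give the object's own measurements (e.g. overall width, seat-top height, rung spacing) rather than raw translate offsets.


A rectangular dining table. The top is 667×822×27 mm with its upper surface at z = 687 mm. It stands on four 46×46 mm square legs, each inset 39 mm from the nearest pair of top edges, running from the floor to the underside of the top. Four apron rails, 46 mm thick and 73 mm tall, run between adjacent legs with their top edges flush with the underside of the top and their outer faces flush with the legs' outer faces.


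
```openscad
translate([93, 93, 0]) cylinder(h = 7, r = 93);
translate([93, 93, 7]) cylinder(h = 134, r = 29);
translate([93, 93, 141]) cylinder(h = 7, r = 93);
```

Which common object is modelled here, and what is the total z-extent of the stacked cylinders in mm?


A spool. The overall height is 148 mm.

Three coaxial cylinders, large–small–large — a spool. Two 7 mm flanges and a 134 mm core give 7 + 134 + 7 = 148 mm.


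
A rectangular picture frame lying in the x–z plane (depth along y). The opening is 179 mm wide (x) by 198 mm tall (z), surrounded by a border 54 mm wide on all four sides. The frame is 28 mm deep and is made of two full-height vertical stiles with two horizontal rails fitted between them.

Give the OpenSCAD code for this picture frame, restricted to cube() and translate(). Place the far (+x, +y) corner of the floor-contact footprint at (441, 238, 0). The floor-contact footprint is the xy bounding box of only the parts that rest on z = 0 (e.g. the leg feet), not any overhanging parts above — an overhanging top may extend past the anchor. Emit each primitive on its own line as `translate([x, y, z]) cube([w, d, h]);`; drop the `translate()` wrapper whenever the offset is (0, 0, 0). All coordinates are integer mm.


translate([154, 210, 0]) cube([54, 28, 306]);
translate([387, 210, 0]) cube([54, 28, 306]);
translate([208, 210, 0]) cube([179, 28, 54]);
translate([208, 210, 252]) cube([179, 28, 54]);


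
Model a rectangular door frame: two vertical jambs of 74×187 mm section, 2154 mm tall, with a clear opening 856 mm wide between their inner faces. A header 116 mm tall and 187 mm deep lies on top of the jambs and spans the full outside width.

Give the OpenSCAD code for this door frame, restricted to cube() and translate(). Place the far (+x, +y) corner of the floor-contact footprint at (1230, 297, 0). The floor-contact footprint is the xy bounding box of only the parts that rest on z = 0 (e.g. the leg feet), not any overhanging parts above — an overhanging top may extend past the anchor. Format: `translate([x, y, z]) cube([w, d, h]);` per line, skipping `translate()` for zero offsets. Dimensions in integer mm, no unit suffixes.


translate([226, 110, 0]) cube([74, 187, 2154]);
translate([1156, 110, 0]) cube([74, 187, 2154]);
translate([226, 110, 2154]) cube([1004, 187, 116]);


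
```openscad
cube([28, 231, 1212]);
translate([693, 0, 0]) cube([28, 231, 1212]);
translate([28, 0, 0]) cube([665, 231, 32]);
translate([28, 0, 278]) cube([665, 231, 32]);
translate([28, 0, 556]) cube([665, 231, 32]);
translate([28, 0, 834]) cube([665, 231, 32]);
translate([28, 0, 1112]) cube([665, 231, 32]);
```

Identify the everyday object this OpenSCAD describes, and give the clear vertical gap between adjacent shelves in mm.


A bookshelf. The clear shelf gap is 246 mm.

Two tall side panels with 5 horizontal boards between them — a bookshelf. The first two shelf undersides are at z = 0 and z = 278; with shelf thickness 32, the clear gap is 278 − 0 − 32 = 246 mm.


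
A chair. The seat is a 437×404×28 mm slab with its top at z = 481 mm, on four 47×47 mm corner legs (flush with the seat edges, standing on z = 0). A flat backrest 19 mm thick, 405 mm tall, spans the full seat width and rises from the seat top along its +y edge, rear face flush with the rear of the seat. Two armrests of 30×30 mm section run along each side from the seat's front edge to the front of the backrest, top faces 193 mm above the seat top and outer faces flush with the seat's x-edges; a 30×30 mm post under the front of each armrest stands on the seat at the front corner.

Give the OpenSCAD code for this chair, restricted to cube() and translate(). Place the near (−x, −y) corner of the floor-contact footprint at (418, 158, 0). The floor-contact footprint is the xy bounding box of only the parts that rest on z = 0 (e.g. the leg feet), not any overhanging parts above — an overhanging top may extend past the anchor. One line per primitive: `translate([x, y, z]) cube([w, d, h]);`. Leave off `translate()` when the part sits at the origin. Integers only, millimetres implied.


translate([418, 158, 453]) cube([437, 404, 28]);
translate([418, 158, 0]) cube([47, 47, 453]);
translate([808, 158, 0]) cube([47, 47, 453]);
translate([418, 515, 0]) cube([47, 47, 453]);
translate([808, 515, 0]) cube([47, 47, 453]);
translate([418, 543, 481]) cube([437, 19, 405]);
translate([418, 158, 644]) cube([30, 385, 30]);
translate([825, 158, 644]) cube([30, 385, 30]);
translate([418, 158, 481]) cube([30, 30, 163]);
translate([825, 158, 481]) cube([30, 30, 163]);


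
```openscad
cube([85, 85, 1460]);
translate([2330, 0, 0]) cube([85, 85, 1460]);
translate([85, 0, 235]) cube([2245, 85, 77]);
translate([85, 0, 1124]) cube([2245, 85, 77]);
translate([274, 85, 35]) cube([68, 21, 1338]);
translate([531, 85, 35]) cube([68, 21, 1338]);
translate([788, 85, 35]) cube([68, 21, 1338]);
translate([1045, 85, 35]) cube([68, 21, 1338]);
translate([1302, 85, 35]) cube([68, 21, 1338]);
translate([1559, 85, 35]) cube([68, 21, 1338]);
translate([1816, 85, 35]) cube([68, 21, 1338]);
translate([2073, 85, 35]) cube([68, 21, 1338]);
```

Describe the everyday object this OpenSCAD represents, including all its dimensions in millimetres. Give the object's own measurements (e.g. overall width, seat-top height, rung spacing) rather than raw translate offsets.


A fence section. Two 85×85 mm posts, 1460 mm tall, stand on the floor with a clear span of 2245 mm between their inner faces. Two horizontal rails of 85×77 mm section span the gap between the posts with their undersides at z = 235 mm and z = 1124 mm, flush with the posts' −y face. 8 pickets, each 68 mm wide, 21 mm thick and 1338 mm tall, are fixed to the +y face of the rails with their bottoms at z = 35 mm, spaced across the span with a 189 mm gap after the −x post and between neighbouring pickets and before the +x post.


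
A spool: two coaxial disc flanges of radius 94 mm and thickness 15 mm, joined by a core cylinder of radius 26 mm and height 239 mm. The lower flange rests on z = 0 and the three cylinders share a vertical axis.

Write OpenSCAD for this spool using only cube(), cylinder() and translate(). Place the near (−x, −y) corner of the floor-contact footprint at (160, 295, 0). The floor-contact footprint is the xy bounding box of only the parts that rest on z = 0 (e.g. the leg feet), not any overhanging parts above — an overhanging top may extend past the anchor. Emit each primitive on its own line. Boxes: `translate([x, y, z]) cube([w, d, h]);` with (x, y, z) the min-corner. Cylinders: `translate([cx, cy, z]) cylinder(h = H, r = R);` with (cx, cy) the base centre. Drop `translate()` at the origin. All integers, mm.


translate([254, 389, 0]) cylinder(h = 15, r = 94);
translate([254, 389, 15]) cylinder(h = 239, r = 26);
translate([254, 389, 254]) cylinder(h = 15, r = 94);


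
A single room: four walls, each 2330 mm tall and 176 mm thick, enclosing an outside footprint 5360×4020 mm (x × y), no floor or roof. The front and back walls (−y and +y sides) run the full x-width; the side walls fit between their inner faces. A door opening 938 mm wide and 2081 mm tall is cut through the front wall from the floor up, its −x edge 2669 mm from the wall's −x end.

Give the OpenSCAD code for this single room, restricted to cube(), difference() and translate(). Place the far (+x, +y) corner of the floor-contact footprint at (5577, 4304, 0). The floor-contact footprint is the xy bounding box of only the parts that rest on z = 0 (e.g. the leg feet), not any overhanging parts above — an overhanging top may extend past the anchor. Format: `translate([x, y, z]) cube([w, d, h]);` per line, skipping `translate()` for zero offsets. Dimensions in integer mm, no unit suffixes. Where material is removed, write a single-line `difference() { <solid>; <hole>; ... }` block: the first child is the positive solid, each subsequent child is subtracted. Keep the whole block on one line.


difference() { translate([217, 284, 0]) cube([5360, 176, 2330]); translate([2886, 284, 0]) cube([938, 176, 2081]); }
translate([217, 4128, 0]) cube([5360, 176, 2330]);
translate([217, 460, 0]) cube([176, 3668, 2330]);
translate([5401, 460, 0]) cube([176, 3668, 2330]);


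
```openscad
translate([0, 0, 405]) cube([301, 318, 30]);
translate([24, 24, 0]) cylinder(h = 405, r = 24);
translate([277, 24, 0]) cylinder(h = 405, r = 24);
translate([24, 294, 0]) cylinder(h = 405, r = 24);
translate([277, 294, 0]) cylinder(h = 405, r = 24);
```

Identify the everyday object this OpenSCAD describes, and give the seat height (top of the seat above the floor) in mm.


A stool. The seat height is 435 mm.

A 301×318×30 slab at z = 405 on four corner cylinders — a stool. The seat top is 405 + 30 = 435 mm.


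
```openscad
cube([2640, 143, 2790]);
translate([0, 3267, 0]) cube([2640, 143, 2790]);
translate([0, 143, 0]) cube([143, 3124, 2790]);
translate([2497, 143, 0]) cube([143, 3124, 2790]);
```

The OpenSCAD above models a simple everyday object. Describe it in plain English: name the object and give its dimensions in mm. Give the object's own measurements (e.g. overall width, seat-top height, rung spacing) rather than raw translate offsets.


The wall frame of a small rectangular building: four walls, each 2790 mm tall and 143 mm thick, enclosing a footprint 2640 mm (x) by 3410 mm (y) outside-to-outside, with no floor or roof. The front and back walls (the −y and +y sides) span the full width; the two side walls fit between them.


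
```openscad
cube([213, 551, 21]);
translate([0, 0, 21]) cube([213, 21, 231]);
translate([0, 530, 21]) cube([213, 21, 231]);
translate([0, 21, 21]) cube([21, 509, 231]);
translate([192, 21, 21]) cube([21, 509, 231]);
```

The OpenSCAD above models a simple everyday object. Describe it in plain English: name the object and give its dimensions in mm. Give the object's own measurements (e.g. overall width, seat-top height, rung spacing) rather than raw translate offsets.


An open-topped rectangular box: outside dimensions 213×551×252 mm, with a uniform wall and base thickness of 21 mm. The base is a full 213×551 slab on the floor; four walls sit on top of the base. The front and back walls (the −y and +y sides) span the full width; the two side walls fit between them.


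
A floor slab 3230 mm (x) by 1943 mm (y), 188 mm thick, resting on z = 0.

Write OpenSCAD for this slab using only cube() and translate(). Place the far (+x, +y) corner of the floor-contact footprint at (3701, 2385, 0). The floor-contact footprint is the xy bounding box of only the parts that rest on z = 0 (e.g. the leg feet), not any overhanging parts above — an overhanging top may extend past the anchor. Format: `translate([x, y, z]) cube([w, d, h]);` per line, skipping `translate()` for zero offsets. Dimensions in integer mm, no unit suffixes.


translate([471, 442, 0]) cube([3230, 1943, 188]);


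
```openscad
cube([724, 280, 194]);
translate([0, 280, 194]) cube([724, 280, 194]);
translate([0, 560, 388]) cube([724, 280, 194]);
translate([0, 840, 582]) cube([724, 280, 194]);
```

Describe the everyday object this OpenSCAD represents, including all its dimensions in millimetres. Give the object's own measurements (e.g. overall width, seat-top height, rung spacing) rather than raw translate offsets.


A straight staircase of 4 solid steps. Each step is 724 mm wide (x), 280 mm deep (y, the going) and 194 mm tall (the rise). The first step rests on the floor; each subsequent step sits one going further in +y and one rise higher in +z, directly behind and above the previous step with no overlap.


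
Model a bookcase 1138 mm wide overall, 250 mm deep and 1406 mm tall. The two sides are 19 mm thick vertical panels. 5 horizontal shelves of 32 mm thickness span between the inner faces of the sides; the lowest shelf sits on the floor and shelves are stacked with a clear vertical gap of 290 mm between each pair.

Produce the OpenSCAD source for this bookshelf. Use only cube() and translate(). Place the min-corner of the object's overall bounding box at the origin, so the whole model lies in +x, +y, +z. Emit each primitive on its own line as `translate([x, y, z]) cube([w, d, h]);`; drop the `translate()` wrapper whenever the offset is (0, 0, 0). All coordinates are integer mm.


cube([19, 250, 1406]);
translate([1119, 0, 0]) cube([19, 250, 1406]);
translate([19, 0, 0]) cube([1100, 250, 32]);
translate([19, 0, 322]) cube([1100, 250, 32]);
translate([19, 0, 644]) cube([1100, 250, 32]);
translate([19, 0, 966]) cube([1100, 250, 32]);
translate([19, 0, 1288]) cube([1100, 250, 32]);


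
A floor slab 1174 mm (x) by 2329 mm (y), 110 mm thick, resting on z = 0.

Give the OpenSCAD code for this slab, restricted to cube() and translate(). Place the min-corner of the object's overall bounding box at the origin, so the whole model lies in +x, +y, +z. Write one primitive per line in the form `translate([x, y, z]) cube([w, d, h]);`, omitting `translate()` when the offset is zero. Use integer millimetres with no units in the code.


cube([1174, 2329, 110]);


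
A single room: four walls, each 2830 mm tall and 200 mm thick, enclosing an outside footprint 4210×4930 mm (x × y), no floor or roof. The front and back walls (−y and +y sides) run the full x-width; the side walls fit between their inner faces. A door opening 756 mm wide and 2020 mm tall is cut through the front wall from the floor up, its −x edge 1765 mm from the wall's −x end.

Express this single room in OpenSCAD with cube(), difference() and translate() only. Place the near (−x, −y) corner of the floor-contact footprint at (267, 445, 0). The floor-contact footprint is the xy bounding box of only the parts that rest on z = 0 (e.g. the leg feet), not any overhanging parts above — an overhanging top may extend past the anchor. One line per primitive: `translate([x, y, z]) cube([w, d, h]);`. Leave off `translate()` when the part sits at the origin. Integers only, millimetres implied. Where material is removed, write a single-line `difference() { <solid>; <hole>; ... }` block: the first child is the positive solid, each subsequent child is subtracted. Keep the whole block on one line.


difference() { translate([267, 445, 0]) cube([4210, 200, 2830]); translate([2032, 445, 0]) cube([756, 200, 2020]); }
translate([267, 5175, 0]) cube([4210, 200, 2830]);
translate([267, 645, 0]) cube([200, 4530, 2830]);
translate([4277, 645, 0]) cube([200, 4530, 2830]);


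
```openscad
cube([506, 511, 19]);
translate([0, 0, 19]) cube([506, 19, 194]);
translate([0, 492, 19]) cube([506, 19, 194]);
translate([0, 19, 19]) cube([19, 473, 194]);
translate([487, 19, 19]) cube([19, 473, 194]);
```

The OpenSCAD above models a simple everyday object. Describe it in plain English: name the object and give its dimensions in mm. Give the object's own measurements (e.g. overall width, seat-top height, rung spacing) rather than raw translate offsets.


An open-topped rectangular box: outside dimensions 506×511×213 mm, with a uniform wall and base thickness of 19 mm. The base is a full 506×511 slab on the floor; four walls sit on top of the base. The front and back walls (the −y and +y sides) span the full width; the two side walls fit between them.


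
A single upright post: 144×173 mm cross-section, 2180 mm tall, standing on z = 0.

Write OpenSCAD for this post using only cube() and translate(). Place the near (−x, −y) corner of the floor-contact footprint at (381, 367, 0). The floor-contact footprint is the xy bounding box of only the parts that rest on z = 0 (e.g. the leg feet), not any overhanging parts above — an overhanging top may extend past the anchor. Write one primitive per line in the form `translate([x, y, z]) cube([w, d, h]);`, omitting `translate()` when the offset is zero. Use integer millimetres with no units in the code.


translate([381, 367, 0]) cube([144, 173, 2180]);


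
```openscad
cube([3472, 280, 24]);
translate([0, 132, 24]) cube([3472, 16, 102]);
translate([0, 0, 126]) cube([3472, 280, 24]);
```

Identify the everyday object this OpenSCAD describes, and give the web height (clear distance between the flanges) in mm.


An I-beam. The web height is 102 mm.

Two wide flanges with a thin centred web — an I-beam. Overall 150 mm minus two 24 mm flanges gives a web of 150 − 2·24 = 102 mm.


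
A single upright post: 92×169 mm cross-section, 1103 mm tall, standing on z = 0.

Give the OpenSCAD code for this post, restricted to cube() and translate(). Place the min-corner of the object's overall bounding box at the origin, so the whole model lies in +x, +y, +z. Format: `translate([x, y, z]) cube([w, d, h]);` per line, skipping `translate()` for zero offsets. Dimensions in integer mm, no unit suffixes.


cube([92, 169, 1103]);


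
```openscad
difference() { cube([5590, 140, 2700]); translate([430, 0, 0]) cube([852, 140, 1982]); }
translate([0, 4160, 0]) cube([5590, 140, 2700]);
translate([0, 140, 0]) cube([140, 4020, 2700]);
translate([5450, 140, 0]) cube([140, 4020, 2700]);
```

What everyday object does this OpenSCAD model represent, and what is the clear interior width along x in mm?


A single room. The interior width is 5310 mm.

Four walls enclosing a rectangle with a door in the front wall — a room. Outside width 5590 minus two 140 mm walls gives 5310 mm.


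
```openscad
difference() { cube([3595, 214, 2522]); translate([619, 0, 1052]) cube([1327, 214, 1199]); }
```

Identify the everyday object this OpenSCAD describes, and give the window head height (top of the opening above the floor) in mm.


A wall with a window opening. The window head height is 2251 mm.

A wall with a rectangular opening subtracted — a window. Sill at z = 1052, opening 1199 mm tall, so the head is at 1052 + 1199 = 2251 mm.


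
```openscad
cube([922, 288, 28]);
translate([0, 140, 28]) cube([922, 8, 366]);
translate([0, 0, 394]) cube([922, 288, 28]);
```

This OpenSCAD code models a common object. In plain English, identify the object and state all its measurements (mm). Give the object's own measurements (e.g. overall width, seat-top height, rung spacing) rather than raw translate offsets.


An I-beam lying along x, 922 mm long. Overall section height 422 mm. Two flanges 288 mm wide (y) and 28 mm thick, one on the floor and one at the top; a web 8 mm thick runs between them, centred on the flange width.


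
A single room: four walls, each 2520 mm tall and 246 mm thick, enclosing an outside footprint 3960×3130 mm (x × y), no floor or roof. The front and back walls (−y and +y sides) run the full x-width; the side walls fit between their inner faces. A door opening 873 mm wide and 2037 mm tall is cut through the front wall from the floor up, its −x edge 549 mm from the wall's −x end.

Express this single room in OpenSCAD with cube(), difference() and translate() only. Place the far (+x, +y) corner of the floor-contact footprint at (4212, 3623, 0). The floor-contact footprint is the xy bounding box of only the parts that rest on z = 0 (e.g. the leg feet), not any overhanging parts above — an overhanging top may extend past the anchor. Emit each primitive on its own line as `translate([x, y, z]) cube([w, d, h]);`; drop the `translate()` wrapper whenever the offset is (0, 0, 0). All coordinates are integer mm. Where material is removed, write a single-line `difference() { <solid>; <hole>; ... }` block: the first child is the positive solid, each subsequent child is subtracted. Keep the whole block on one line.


difference() { translate([252, 493, 0]) cube([3960, 246, 2520]); translate([801, 493, 0]) cube([873, 246, 2037]); }
translate([252, 3377, 0]) cube([3960, 246, 2520]);
translate([252, 739, 0]) cube([246, 2638, 2520]);
translate([3966, 739, 0]) cube([246, 2638, 2520]);


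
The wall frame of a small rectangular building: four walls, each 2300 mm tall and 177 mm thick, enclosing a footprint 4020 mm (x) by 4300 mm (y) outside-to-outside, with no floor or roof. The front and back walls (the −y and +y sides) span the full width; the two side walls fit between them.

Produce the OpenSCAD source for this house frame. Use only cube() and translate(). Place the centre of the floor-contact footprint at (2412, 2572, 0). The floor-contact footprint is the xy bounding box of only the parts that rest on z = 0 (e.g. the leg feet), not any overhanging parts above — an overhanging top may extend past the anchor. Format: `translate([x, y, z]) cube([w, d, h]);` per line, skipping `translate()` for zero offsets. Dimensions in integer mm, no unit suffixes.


translate([402, 422, 0]) cube([4020, 177, 2300]);
translate([402, 4545, 0]) cube([4020, 177, 2300]);
translate([402, 599, 0]) cube([177, 3946, 2300]);
translate([4245, 599, 0]) cube([177, 3946, 2300]);


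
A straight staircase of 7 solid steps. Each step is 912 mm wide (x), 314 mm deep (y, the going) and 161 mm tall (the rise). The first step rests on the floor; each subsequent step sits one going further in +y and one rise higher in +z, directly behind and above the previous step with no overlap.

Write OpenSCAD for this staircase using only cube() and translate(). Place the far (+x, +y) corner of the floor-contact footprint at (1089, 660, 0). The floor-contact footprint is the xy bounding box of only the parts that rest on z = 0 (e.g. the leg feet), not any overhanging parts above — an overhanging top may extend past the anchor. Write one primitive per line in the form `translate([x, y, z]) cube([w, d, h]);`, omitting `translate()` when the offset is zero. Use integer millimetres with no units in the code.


translate([177, 346, 0]) cube([912, 314, 161]);
translate([177, 660, 161]) cube([912, 314, 161]);
translate([177, 974, 322]) cube([912, 314, 161]);
translate([177, 1288, 483]) cube([912, 314, 161]);
translate([177, 1602, 644]) cube([912, 314, 161]);
translate([177, 1916, 805]) cube([912, 314, 161]);
translate([177, 2230, 966]) cube([912, 314, 161]);


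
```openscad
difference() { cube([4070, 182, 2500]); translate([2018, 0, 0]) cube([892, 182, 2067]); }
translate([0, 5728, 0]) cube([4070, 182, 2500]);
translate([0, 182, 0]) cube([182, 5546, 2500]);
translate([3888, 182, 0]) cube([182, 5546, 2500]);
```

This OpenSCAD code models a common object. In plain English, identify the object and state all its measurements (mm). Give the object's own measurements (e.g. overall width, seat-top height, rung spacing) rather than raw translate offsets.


A single room: four walls, each 2500 mm tall and 182 mm thick, enclosing an outside footprint 4070×5910 mm (x × y), no floor or roof. The front and back walls (−y and +y sides) run the full x-width; the side walls fit between their inner faces. A door opening 892 mm wide and 2067 mm tall is cut through the front wall from the floor up, its −x edge 2018 mm from the wall's −x end.


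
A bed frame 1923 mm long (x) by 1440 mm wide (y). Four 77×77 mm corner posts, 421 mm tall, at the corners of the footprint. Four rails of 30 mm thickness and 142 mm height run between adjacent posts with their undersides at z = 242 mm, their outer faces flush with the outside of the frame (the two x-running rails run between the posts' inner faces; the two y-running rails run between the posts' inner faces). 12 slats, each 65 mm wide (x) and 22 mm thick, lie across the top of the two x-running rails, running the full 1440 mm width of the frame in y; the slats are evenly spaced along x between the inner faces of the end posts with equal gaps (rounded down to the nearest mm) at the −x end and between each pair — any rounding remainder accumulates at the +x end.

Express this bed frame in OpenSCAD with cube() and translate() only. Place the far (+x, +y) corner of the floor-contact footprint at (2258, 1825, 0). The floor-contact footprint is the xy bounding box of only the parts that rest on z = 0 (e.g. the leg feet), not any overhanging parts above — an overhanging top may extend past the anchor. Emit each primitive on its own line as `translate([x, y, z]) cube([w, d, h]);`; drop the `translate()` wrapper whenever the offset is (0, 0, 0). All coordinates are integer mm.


// slat z = rail_z + rail_h = 242 + 142 = 384
// slat gap = ⌊(1769 − 12·65) / 13⌋ = 76
translate([335, 385, 0]) cube([77, 77, 421]);
translate([335, 1748, 0]) cube([77, 77, 421]);
translate([2181, 385, 0]) cube([77, 77, 421]);
translate([2181, 1748, 0]) cube([77, 77, 421]);
translate([412, 385, 242]) cube([1769, 30, 142]);
translate([412, 1795, 242]) cube([1769, 30, 142]);
translate([335, 462, 242]) cube([30, 1286, 142]);
translate([2228, 462, 242]) cube([30, 1286, 142]);
translate([488, 385, 384]) cube([65, 1440, 22]);
translate([629, 385, 384]) cube([65, 1440, 22]);
translate([770, 385, 384]) cube([65, 1440, 22]);
translate([911, 385, 384]) cube([65, 1440, 22]);
translate([1052, 385, 384]) cube([65, 1440, 22]);
translate([1193, 385, 384]) cube([65, 1440, 22]);
translate([1334, 385, 384]) cube([65, 1440, 22]);
translate([1475, 385, 384]) cube([65, 1440, 22]);
translate([1616, 385, 384]) cube([65, 1440, 22]);
translate([1757, 385, 384]) cube([65, 1440, 22]);
translate([1898, 385, 384]) cube([65, 1440, 22]);
translate([2039, 385, 384]) cube([65, 1440, 22]);


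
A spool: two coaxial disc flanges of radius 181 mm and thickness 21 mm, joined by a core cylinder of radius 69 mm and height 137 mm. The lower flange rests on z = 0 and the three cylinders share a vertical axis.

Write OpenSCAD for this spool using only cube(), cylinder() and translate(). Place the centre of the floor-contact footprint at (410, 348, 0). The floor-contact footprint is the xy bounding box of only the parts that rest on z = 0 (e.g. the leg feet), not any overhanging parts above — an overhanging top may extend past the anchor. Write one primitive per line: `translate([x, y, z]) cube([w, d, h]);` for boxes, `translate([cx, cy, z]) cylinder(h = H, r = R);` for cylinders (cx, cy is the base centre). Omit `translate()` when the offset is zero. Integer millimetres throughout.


translate([410, 348, 0]) cylinder(h = 21, r = 181);
translate([410, 348, 21]) cylinder(h = 137, r = 69);
translate([410, 348, 158]) cylinder(h = 21, r = 181);


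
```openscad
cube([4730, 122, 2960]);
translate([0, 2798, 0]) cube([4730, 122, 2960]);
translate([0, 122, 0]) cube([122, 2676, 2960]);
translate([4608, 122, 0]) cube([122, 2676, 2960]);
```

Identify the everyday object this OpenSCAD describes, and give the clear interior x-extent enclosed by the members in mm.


A house (or room) frame. The interior width is 4486 mm.

Four 2960 mm walls enclosing a rectangle with no floor or roof — a room or house frame. Outside width is 4730 mm and wall thickness is 122 mm, so the interior width is 4730 − 2 × 122 = 4486 mm.


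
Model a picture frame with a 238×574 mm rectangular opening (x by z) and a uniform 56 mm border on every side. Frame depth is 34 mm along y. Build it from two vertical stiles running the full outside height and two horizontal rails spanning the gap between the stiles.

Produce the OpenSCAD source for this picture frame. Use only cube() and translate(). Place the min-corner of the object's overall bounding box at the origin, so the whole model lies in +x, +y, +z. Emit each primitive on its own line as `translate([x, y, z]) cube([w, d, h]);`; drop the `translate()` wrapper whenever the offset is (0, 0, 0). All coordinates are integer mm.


cube([56, 34, 686]);
translate([294, 0, 0]) cube([56, 34, 686]);
translate([56, 0, 0]) cube([238, 34, 56]);
translate([56, 0, 630]) cube([238, 34, 56]);


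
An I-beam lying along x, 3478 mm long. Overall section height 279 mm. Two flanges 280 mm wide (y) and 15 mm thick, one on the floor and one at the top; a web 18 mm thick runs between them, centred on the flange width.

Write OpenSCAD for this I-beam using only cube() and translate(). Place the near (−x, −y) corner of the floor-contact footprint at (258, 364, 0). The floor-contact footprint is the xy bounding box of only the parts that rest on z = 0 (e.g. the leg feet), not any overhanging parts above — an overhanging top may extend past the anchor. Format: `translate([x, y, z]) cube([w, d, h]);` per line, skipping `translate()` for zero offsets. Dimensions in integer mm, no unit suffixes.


translate([258, 364, 0]) cube([3478, 280, 15]);
translate([258, 495, 15]) cube([3478, 18, 249]);
translate([258, 364, 264]) cube([3478, 280, 15]);


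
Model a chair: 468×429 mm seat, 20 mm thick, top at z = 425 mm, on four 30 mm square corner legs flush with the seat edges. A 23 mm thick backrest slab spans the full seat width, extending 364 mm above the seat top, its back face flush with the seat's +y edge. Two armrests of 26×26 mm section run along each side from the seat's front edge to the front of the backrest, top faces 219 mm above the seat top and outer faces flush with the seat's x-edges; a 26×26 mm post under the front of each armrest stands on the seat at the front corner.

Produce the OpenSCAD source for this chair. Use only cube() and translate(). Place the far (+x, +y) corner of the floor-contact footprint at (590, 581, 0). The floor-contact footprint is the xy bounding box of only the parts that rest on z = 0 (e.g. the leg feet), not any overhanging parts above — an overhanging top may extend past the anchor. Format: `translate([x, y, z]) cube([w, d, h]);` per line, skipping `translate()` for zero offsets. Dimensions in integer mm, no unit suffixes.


// leg_h = 425 - 20 = 405
// arm post h = 219 - 26 = 193
translate([122, 152, 405]) cube([468, 429, 20]);
translate([122, 152, 0]) cube([30, 30, 405]);
translate([560, 152, 0]) cube([30, 30, 405]);
translate([122, 551, 0]) cube([30, 30, 405]);
translate([560, 551, 0]) cube([30, 30, 405]);
translate([122, 558, 425]) cube([468, 23, 364]);
translate([122, 152, 618]) cube([26, 406, 26]);
translate([564, 152, 618]) cube([26, 406, 26]);
translate([122, 152, 425]) cube([26, 26, 193]);
translate([564, 152, 425]) cube([26, 26, 193]);


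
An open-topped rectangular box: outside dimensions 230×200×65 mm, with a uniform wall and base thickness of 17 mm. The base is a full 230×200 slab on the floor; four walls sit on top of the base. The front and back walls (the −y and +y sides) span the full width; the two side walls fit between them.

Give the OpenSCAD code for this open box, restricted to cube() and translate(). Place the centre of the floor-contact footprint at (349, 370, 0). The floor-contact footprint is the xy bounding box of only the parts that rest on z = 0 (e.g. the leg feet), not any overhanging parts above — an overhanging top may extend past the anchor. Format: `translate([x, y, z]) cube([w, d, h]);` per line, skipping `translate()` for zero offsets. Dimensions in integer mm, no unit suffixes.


translate([234, 270, 0]) cube([230, 200, 17]);
translate([234, 270, 17]) cube([230, 17, 48]);
translate([234, 453, 17]) cube([230, 17, 48]);
translate([234, 287, 17]) cube([17, 166, 48]);
translate([447, 287, 17]) cube([17, 166, 48]);


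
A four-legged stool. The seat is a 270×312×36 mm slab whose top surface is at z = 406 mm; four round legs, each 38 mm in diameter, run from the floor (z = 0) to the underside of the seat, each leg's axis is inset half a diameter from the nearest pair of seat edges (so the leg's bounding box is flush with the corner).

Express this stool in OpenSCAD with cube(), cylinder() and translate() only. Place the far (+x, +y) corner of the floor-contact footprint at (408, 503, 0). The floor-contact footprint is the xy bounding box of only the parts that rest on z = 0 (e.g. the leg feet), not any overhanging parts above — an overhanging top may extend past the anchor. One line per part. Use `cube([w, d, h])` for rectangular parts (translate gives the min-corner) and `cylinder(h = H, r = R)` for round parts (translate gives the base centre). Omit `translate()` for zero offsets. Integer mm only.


translate([138, 191, 370]) cube([270, 312, 36]);
translate([157, 210, 0]) cylinder(h = 370, r = 19);
translate([389, 210, 0]) cylinder(h = 370, r = 19);
translate([157, 484, 0]) cylinder(h = 370, r = 19);
translate([389, 484, 0]) cylinder(h = 370, r = 19);


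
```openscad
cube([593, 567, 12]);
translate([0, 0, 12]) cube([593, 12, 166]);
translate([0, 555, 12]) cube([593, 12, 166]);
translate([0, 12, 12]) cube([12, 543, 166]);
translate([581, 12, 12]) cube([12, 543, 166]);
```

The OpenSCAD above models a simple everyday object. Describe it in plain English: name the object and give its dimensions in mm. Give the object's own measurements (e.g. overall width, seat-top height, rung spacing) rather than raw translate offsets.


An open-topped rectangular box: outside dimensions 593×567×178 mm, with a uniform wall and base thickness of 12 mm. The base is a full 593×567 slab on the floor; four walls sit on top of the base. The front and back walls (the −y and +y sides) span the full width; the two side walls fit between them.


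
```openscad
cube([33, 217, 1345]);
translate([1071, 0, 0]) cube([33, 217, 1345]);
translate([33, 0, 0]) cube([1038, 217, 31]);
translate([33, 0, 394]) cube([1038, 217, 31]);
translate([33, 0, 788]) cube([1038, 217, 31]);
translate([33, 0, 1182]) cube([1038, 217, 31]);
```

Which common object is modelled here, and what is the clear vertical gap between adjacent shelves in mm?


A bookshelf. The clear shelf gap is 363 mm.

Two tall side panels with 4 horizontal boards between them — a bookshelf. The first two shelf undersides are at z = 0 and z = 394; with shelf thickness 31, the clear gap is 394 − 0 − 31 = 363 mm.


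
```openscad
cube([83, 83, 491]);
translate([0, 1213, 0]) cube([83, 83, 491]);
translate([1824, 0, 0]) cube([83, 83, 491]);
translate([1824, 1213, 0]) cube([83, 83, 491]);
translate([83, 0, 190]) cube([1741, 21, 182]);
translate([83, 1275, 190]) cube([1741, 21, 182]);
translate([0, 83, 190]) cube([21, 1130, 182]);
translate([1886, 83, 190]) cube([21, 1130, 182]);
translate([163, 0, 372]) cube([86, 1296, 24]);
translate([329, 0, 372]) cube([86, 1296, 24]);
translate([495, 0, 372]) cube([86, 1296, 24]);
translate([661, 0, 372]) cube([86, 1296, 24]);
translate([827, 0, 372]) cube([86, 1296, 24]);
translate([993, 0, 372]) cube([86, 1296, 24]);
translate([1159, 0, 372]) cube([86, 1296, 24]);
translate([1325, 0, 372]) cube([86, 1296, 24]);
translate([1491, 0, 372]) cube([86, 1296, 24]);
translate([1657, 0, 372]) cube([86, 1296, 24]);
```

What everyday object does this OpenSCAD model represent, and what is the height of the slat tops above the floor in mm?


A bed frame. The slat-top height is 396 mm.

Four posts, four rails, and a row of slats — a bed frame. Slats sit on the rails at z = 190 + 182 = 372; with slat thickness 24, the top is 396 mm.


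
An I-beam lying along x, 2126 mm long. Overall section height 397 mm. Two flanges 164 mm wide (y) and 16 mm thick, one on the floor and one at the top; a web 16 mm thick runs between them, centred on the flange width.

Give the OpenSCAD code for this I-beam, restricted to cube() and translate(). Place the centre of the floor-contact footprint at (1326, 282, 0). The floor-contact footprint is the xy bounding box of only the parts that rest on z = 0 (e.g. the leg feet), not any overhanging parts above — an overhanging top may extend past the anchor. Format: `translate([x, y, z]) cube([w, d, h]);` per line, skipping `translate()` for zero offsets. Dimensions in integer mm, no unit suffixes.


translate([263, 200, 0]) cube([2126, 164, 16]);
translate([263, 274, 16]) cube([2126, 16, 365]);
translate([263, 200, 381]) cube([2126, 164, 16]);


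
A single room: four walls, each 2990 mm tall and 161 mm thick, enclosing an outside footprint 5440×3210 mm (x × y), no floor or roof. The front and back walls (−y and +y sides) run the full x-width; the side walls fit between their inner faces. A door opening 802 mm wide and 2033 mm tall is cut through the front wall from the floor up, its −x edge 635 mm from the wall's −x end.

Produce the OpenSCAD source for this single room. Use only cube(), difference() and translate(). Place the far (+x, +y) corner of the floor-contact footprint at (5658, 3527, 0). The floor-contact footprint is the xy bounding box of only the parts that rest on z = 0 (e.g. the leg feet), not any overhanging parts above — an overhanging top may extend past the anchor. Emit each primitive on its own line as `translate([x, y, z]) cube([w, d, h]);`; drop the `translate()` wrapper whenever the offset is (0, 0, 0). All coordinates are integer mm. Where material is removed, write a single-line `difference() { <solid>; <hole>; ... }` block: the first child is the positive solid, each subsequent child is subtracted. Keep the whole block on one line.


difference() { translate([218, 317, 0]) cube([5440, 161, 2990]); translate([853, 317, 0]) cube([802, 161, 2033]); }
translate([218, 3366, 0]) cube([5440, 161, 2990]);
translate([218, 478, 0]) cube([161, 2888, 2990]);
translate([5497, 478, 0]) cube([161, 2888, 2990]);


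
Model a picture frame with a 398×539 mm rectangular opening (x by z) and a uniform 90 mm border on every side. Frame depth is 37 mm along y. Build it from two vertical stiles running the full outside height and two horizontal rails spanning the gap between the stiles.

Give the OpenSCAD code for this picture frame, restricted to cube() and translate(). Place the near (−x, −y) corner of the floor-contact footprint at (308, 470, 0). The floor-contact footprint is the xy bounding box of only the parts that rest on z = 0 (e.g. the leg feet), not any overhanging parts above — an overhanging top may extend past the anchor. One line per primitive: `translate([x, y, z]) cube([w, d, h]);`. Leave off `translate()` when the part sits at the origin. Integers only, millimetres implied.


translate([308, 470, 0]) cube([90, 37, 719]);
translate([796, 470, 0]) cube([90, 37, 719]);
translate([398, 470, 0]) cube([398, 37, 90]);
translate([398, 470, 629]) cube([398, 37, 90]);


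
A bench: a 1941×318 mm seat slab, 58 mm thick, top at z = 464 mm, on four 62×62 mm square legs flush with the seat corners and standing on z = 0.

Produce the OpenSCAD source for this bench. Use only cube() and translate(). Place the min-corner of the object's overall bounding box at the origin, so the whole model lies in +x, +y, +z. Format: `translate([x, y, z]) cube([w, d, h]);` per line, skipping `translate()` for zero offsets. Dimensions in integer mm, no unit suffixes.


// leg_h = 464 − 58 = 406
translate([0, 0, 406]) cube([1941, 318, 58]);
cube([62, 62, 406]);
translate([0, 256, 0]) cube([62, 62, 406]);
translate([1879, 0, 0]) cube([62, 62, 406]);
translate([1879, 256, 0]) cube([62, 62, 406]);
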